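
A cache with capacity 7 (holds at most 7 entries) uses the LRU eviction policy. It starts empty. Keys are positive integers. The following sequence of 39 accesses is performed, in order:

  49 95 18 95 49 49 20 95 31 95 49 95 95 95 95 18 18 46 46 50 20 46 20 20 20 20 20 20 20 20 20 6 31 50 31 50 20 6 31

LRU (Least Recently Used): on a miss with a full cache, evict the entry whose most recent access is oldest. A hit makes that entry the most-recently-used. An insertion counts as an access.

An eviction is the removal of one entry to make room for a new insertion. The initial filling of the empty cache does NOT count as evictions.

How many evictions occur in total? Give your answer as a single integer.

LRU simulation (capacity=7):
  1. access 49: MISS. Cache (LRU->MRU): [49]
  2. access 95: MISS. Cache (LRU->MRU): [49 95]
  3. access 18: MISS. Cache (LRU->MRU): [49 95 18]
  4. access 95: HIT. Cache (LRU->MRU): [49 18 95]
  5. access 49: HIT. Cache (LRU->MRU): [18 95 49]
  6. access 49: HIT. Cache (LRU->MRU): [18 95 49]
  7. access 20: MISS. Cache (LRU->MRU): [18 95 49 20]
  8. access 95: HIT. Cache (LRU->MRU): [18 49 20 95]
  9. access 31: MISS. Cache (LRU->MRU): [18 49 20 95 31]
  10. access 95: HIT. Cache (LRU->MRU): [18 49 20 31 95]
  11. access 49: HIT. Cache (LRU->MRU): [18 20 31 95 49]
  12. access 95: HIT. Cache (LRU->MRU): [18 20 31 49 95]
  13. access 95: HIT. Cache (LRU->MRU): [18 20 31 49 95]
  14. access 95: HIT. Cache (LRU->MRU): [18 20 31 49 95]
  15. access 95: HIT. Cache (LRU->MRU): [18 20 31 49 95]
  16. access 18: HIT. Cache (LRU->MRU): [20 31 49 95 18]
  17. access 18: HIT. Cache (LRU->MRU): [20 31 49 95 18]
  18. access 46: MISS. Cache (LRU->MRU): [20 31 49 95 18 46]
  19. access 46: HIT. Cache (LRU->MRU): [20 31 49 95 18 46]
  20. access 50: MISS. Cache (LRU->MRU): [20 31 49 95 18 46 50]
  21. access 20: HIT. Cache (LRU->MRU): [31 49 95 18 46 50 20]
  22. access 46: HIT. Cache (LRU->MRU): [31 49 95 18 50 20 46]
  23. access 20: HIT. Cache (LRU->MRU): [31 49 95 18 50 46 20]
  24. access 20: HIT. Cache (LRU->MRU): [31 49 95 18 50 46 20]
  25. access 20: HIT. Cache (LRU->MRU): [31 49 95 18 50 46 20]
  26. access 20: HIT. Cache (LRU->MRU): [31 49 95 18 50 46 20]
  27. access 20: HIT. Cache (LRU->MRU): [31 49 95 18 50 46 20]
  28. access 20: HIT. Cache (LRU->MRU): [31 49 95 18 50 46 20]
  29. access 20: HIT. Cache (LRU->MRU): [31 49 95 18 50 46 20]
  30. access 20: HIT. Cache (LRU->MRU): [31 49 95 18 50 46 20]
  31. access 20: HIT. Cache (LRU->MRU): [31 49 95 18 50 46 20]
  32. access 6: MISS, evict 31. Cache (LRU->MRU): [49 95 18 50 46 20 6]
  33. access 31: MISS, evict 49. Cache (LRU->MRU): [95 18 50 46 20 6 31]
  34. access 50: HIT. Cache (LRU->MRU): [95 18 46 20 6 31 50]
  35. access 31: HIT. Cache (LRU->MRU): [95 18 46 20 6 50 31]
  36. access 50: HIT. Cache (LRU->MRU): [95 18 46 20 6 31 50]
  37. access 20: HIT. Cache (LRU->MRU): [95 18 46 6 31 50 20]
  38. access 6: HIT. Cache (LRU->MRU): [95 18 46 31 50 20 6]
  39. access 31: HIT. Cache (LRU->MRU): [95 18 46 50 20 6 31]
Total: 30 hits, 9 misses, 2 evictions

Answer: 2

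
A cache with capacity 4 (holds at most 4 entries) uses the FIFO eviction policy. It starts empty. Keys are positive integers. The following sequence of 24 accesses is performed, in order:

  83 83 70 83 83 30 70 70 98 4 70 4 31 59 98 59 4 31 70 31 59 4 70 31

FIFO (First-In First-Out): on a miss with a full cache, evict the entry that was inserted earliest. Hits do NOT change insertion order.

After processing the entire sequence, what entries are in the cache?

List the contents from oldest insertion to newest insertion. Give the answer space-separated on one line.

Answer: 4 31 59 70

Derivation:
FIFO simulation (capacity=4):
  1. access 83: MISS. Cache (old->new): [83]
  2. access 83: HIT. Cache (old->new): [83]
  3. access 70: MISS. Cache (old->new): [83 70]
  4. access 83: HIT. Cache (old->new): [83 70]
  5. access 83: HIT. Cache (old->new): [83 70]
  6. access 30: MISS. Cache (old->new): [83 70 30]
  7. access 70: HIT. Cache (old->new): [83 70 30]
  8. access 70: HIT. Cache (old->new): [83 70 30]
  9. access 98: MISS. Cache (old->new): [83 70 30 98]
  10. access 4: MISS, evict 83. Cache (old->new): [70 30 98 4]
  11. access 70: HIT. Cache (old->new): [70 30 98 4]
  12. access 4: HIT. Cache (old->new): [70 30 98 4]
  13. access 31: MISS, evict 70. Cache (old->new): [30 98 4 31]
  14. access 59: MISS, evict 30. Cache (old->new): [98 4 31 59]
  15. access 98: HIT. Cache (old->new): [98 4 31 59]
  16. access 59: HIT. Cache (old->new): [98 4 31 59]
  17. access 4: HIT. Cache (old->new): [98 4 31 59]
  18. access 31: HIT. Cache (old->new): [98 4 31 59]
  19. access 70: MISS, evict 98. Cache (old->new): [4 31 59 70]
  20. access 31: HIT. Cache (old->new): [4 31 59 70]
  21. access 59: HIT. Cache (old->new): [4 31 59 70]
  22. access 4: HIT. Cache (old->new): [4 31 59 70]
  23. access 70: HIT. Cache (old->new): [4 31 59 70]
  24. access 31: HIT. Cache (old->new): [4 31 59 70]
Total: 16 hits, 8 misses, 4 evictions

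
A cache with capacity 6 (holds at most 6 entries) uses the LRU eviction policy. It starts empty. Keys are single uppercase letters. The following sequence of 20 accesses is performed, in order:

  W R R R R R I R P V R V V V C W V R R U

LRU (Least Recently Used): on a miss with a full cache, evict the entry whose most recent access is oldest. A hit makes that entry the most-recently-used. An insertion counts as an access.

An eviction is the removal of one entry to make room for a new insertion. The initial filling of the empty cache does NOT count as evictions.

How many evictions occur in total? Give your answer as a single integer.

LRU simulation (capacity=6):
  1. access W: MISS. Cache (LRU->MRU): [W]
  2. access R: MISS. Cache (LRU->MRU): [W R]
  3. access R: HIT. Cache (LRU->MRU): [W R]
  4. access R: HIT. Cache (LRU->MRU): [W R]
  5. access R: HIT. Cache (LRU->MRU): [W R]
  6. access R: HIT. Cache (LRU->MRU): [W R]
  7. access I: MISS. Cache (LRU->MRU): [W R I]
  8. access R: HIT. Cache (LRU->MRU): [W I R]
  9. access P: MISS. Cache (LRU->MRU): [W I R P]
  10. access V: MISS. Cache (LRU->MRU): [W I R P V]
  11. access R: HIT. Cache (LRU->MRU): [W I P V R]
  12. access V: HIT. Cache (LRU->MRU): [W I P R V]
  13. access V: HIT. Cache (LRU->MRU): [W I P R V]
  14. access V: HIT. Cache (LRU->MRU): [W I P R V]
  15. access C: MISS. Cache (LRU->MRU): [W I P R V C]
  16. access W: HIT. Cache (LRU->MRU): [I P R V C W]
  17. access V: HIT. Cache (LRU->MRU): [I P R C W V]
  18. access R: HIT. Cache (LRU->MRU): [I P C W V R]
  19. access R: HIT. Cache (LRU->MRU): [I P C W V R]
  20. access U: MISS, evict I. Cache (LRU->MRU): [P C W V R U]
Total: 13 hits, 7 misses, 1 evictions

Answer: 1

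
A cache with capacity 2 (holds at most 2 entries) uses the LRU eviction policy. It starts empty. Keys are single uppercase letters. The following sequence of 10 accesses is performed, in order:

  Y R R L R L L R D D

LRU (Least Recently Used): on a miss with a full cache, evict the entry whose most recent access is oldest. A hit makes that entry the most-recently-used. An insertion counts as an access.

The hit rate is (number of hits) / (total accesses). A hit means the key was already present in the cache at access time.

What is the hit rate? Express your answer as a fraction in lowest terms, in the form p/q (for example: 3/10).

LRU simulation (capacity=2):
  1. access Y: MISS. Cache (LRU->MRU): [Y]
  2. access R: MISS. Cache (LRU->MRU): [Y R]
  3. access R: HIT. Cache (LRU->MRU): [Y R]
  4. access L: MISS, evict Y. Cache (LRU->MRU): [R L]
  5. access R: HIT. Cache (LRU->MRU): [L R]
  6. access L: HIT. Cache (LRU->MRU): [R L]
  7. access L: HIT. Cache (LRU->MRU): [R L]
  8. access R: HIT. Cache (LRU->MRU): [L R]
  9. access D: MISS, evict L. Cache (LRU->MRU): [R D]
  10. access D: HIT. Cache (LRU->MRU): [R D]
Total: 6 hits, 4 misses, 2 evictions

Hit rate = 6/10 = 3/5

Answer: 3/5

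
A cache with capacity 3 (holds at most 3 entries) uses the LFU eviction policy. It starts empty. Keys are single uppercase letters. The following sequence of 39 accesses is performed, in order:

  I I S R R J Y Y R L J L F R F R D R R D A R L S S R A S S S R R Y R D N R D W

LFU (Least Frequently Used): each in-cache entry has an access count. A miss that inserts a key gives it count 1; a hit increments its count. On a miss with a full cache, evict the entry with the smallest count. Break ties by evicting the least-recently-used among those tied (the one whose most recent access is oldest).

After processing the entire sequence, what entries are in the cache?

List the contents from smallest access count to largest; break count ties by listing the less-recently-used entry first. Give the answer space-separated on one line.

LFU simulation (capacity=3):
  1. access I: MISS. Cache: [I(c=1)]
  2. access I: HIT, count now 2. Cache: [I(c=2)]
  3. access S: MISS. Cache: [S(c=1) I(c=2)]
  4. access R: MISS. Cache: [S(c=1) R(c=1) I(c=2)]
  5. access R: HIT, count now 2. Cache: [S(c=1) I(c=2) R(c=2)]
  6. access J: MISS, evict S(c=1). Cache: [J(c=1) I(c=2) R(c=2)]
  7. access Y: MISS, evict J(c=1). Cache: [Y(c=1) I(c=2) R(c=2)]
  8. access Y: HIT, count now 2. Cache: [I(c=2) R(c=2) Y(c=2)]
  9. access R: HIT, count now 3. Cache: [I(c=2) Y(c=2) R(c=3)]
  10. access L: MISS, evict I(c=2). Cache: [L(c=1) Y(c=2) R(c=3)]
  11. access J: MISS, evict L(c=1). Cache: [J(c=1) Y(c=2) R(c=3)]
  12. access L: MISS, evict J(c=1). Cache: [L(c=1) Y(c=2) R(c=3)]
  13. access F: MISS, evict L(c=1). Cache: [F(c=1) Y(c=2) R(c=3)]
  14. access R: HIT, count now 4. Cache: [F(c=1) Y(c=2) R(c=4)]
  15. access F: HIT, count now 2. Cache: [Y(c=2) F(c=2) R(c=4)]
  16. access R: HIT, count now 5. Cache: [Y(c=2) F(c=2) R(c=5)]
  17. access D: MISS, evict Y(c=2). Cache: [D(c=1) F(c=2) R(c=5)]
  18. access R: HIT, count now 6. Cache: [D(c=1) F(c=2) R(c=6)]
  19. access R: HIT, count now 7. Cache: [D(c=1) F(c=2) R(c=7)]
  20. access D: HIT, count now 2. Cache: [F(c=2) D(c=2) R(c=7)]
  21. access A: MISS, evict F(c=2). Cache: [A(c=1) D(c=2) R(c=7)]
  22. access R: HIT, count now 8. Cache: [A(c=1) D(c=2) R(c=8)]
  23. access L: MISS, evict A(c=1). Cache: [L(c=1) D(c=2) R(c=8)]
  24. access S: MISS, evict L(c=1). Cache: [S(c=1) D(c=2) R(c=8)]
  25. access S: HIT, count now 2. Cache: [D(c=2) S(c=2) R(c=8)]
  26. access R: HIT, count now 9. Cache: [D(c=2) S(c=2) R(c=9)]
  27. access A: MISS, evict D(c=2). Cache: [A(c=1) S(c=2) R(c=9)]
  28. access S: HIT, count now 3. Cache: [A(c=1) S(c=3) R(c=9)]
  29. access S: HIT, count now 4. Cache: [A(c=1) S(c=4) R(c=9)]
  30. access S: HIT, count now 5. Cache: [A(c=1) S(c=5) R(c=9)]
  31. access R: HIT, count now 10. Cache: [A(c=1) S(c=5) R(c=10)]
  32. access R: HIT, count now 11. Cache: [A(c=1) S(c=5) R(c=11)]
  33. access Y: MISS, evict A(c=1). Cache: [Y(c=1) S(c=5) R(c=11)]
  34. access R: HIT, count now 12. Cache: [Y(c=1) S(c=5) R(c=12)]
  35. access D: MISS, evict Y(c=1). Cache: [D(c=1) S(c=5) R(c=12)]
  36. access N: MISS, evict D(c=1). Cache: [N(c=1) S(c=5) R(c=12)]
  37. access R: HIT, count now 13. Cache: [N(c=1) S(c=5) R(c=13)]
  38. access D: MISS, evict N(c=1). Cache: [D(c=1) S(c=5) R(c=13)]
  39. access W: MISS, evict D(c=1). Cache: [W(c=1) S(c=5) R(c=13)]
Total: 20 hits, 19 misses, 16 evictions

Answer: W S R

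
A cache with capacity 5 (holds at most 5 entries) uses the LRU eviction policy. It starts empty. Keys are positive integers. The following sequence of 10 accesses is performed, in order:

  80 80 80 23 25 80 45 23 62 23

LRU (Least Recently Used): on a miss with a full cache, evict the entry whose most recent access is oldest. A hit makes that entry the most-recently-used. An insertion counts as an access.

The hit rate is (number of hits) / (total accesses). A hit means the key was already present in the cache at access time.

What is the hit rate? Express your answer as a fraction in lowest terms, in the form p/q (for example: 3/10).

LRU simulation (capacity=5):
  1. access 80: MISS. Cache (LRU->MRU): [80]
  2. access 80: HIT. Cache (LRU->MRU): [80]
  3. access 80: HIT. Cache (LRU->MRU): [80]
  4. access 23: MISS. Cache (LRU->MRU): [80 23]
  5. access 25: MISS. Cache (LRU->MRU): [80 23 25]
  6. access 80: HIT. Cache (LRU->MRU): [23 25 80]
  7. access 45: MISS. Cache (LRU->MRU): [23 25 80 45]
  8. access 23: HIT. Cache (LRU->MRU): [25 80 45 23]
  9. access 62: MISS. Cache (LRU->MRU): [25 80 45 23 62]
  10. access 23: HIT. Cache (LRU->MRU): [25 80 45 62 23]
Total: 5 hits, 5 misses, 0 evictions

Hit rate = 5/10 = 1/2

Answer: 1/2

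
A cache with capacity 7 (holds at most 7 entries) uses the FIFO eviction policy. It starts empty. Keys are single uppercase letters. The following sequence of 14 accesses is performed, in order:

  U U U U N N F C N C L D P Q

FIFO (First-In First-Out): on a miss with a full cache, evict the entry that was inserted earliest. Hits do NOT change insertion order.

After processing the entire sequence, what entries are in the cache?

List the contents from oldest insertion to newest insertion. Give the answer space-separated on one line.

Answer: N F C L D P Q

Derivation:
FIFO simulation (capacity=7):
  1. access U: MISS. Cache (old->new): [U]
  2. access U: HIT. Cache (old->new): [U]
  3. access U: HIT. Cache (old->new): [U]
  4. access U: HIT. Cache (old->new): [U]
  5. access N: MISS. Cache (old->new): [U N]
  6. access N: HIT. Cache (old->new): [U N]
  7. access F: MISS. Cache (old->new): [U N F]
  8. access C: MISS. Cache (old->new): [U N F C]
  9. access N: HIT. Cache (old->new): [U N F C]
  10. access C: HIT. Cache (old->new): [U N F C]
  11. access L: MISS. Cache (old->new): [U N F C L]
  12. access D: MISS. Cache (old->new): [U N F C L D]
  13. access P: MISS. Cache (old->new): [U N F C L D P]
  14. access Q: MISS, evict U. Cache (old->new): [N F C L D P Q]
Total: 6 hits, 8 misses, 1 evictions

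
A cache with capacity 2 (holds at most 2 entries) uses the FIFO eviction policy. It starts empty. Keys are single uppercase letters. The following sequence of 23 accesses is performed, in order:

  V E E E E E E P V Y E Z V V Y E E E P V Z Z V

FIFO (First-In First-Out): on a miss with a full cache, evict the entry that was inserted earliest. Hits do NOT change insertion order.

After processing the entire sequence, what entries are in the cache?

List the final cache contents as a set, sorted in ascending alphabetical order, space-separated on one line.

Answer: V Z

Derivation:
FIFO simulation (capacity=2):
  1. access V: MISS. Cache (old->new): [V]
  2. access E: MISS. Cache (old->new): [V E]
  3. access E: HIT. Cache (old->new): [V E]
  4. access E: HIT. Cache (old->new): [V E]
  5. access E: HIT. Cache (old->new): [V E]
  6. access E: HIT. Cache (old->new): [V E]
  7. access E: HIT. Cache (old->new): [V E]
  8. access P: MISS, evict V. Cache (old->new): [E P]
  9. access V: MISS, evict E. Cache (old->new): [P V]
  10. access Y: MISS, evict P. Cache (old->new): [V Y]
  11. access E: MISS, evict V. Cache (old->new): [Y E]
  12. access Z: MISS, evict Y. Cache (old->new): [E Z]
  13. access V: MISS, evict E. Cache (old->new): [Z V]
  14. access V: HIT. Cache (old->new): [Z V]
  15. access Y: MISS, evict Z. Cache (old->new): [V Y]
  16. access E: MISS, evict V. Cache (old->new): [Y E]
  17. access E: HIT. Cache (old->new): [Y E]
  18. access E: HIT. Cache (old->new): [Y E]
  19. access P: MISS, evict Y. Cache (old->new): [E P]
  20. access V: MISS, evict E. Cache (old->new): [P V]
  21. access Z: MISS, evict P. Cache (old->new): [V Z]
  22. access Z: HIT. Cache (old->new): [V Z]
  23. access V: HIT. Cache (old->new): [V Z]
Total: 10 hits, 13 misses, 11 evictions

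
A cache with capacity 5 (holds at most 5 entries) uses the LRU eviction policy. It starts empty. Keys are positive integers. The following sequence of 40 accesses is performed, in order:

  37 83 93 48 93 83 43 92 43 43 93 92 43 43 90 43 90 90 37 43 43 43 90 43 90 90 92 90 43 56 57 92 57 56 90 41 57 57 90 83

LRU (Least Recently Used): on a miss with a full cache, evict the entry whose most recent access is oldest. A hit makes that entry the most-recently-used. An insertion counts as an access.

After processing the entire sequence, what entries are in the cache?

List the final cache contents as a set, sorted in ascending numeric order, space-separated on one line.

LRU simulation (capacity=5):
  1. access 37: MISS. Cache (LRU->MRU): [37]
  2. access 83: MISS. Cache (LRU->MRU): [37 83]
  3. access 93: MISS. Cache (LRU->MRU): [37 83 93]
  4. access 48: MISS. Cache (LRU->MRU): [37 83 93 48]
  5. access 93: HIT. Cache (LRU->MRU): [37 83 48 93]
  6. access 83: HIT. Cache (LRU->MRU): [37 48 93 83]
  7. access 43: MISS. Cache (LRU->MRU): [37 48 93 83 43]
  8. access 92: MISS, evict 37. Cache (LRU->MRU): [48 93 83 43 92]
  9. access 43: HIT. Cache (LRU->MRU): [48 93 83 92 43]
  10. access 43: HIT. Cache (LRU->MRU): [48 93 83 92 43]
  11. access 93: HIT. Cache (LRU->MRU): [48 83 92 43 93]
  12. access 92: HIT. Cache (LRU->MRU): [48 83 43 93 92]
  13. access 43: HIT. Cache (LRU->MRU): [48 83 93 92 43]
  14. access 43: HIT. Cache (LRU->MRU): [48 83 93 92 43]
  15. access 90: MISS, evict 48. Cache (LRU->MRU): [83 93 92 43 90]
  16. access 43: HIT. Cache (LRU->MRU): [83 93 92 90 43]
  17. access 90: HIT. Cache (LRU->MRU): [83 93 92 43 90]
  18. access 90: HIT. Cache (LRU->MRU): [83 93 92 43 90]
  19. access 37: MISS, evict 83. Cache (LRU->MRU): [93 92 43 90 37]
  20. access 43: HIT. Cache (LRU->MRU): [93 92 90 37 43]
  21. access 43: HIT. Cache (LRU->MRU): [93 92 90 37 43]
  22. access 43: HIT. Cache (LRU->MRU): [93 92 90 37 43]
  23. access 90: HIT. Cache (LRU->MRU): [93 92 37 43 90]
  24. access 43: HIT. Cache (LRU->MRU): [93 92 37 90 43]
  25. access 90: HIT. Cache (LRU->MRU): [93 92 37 43 90]
  26. access 90: HIT. Cache (LRU->MRU): [93 92 37 43 90]
  27. access 92: HIT. Cache (LRU->MRU): [93 37 43 90 92]
  28. access 90: HIT. Cache (LRU->MRU): [93 37 43 92 90]
  29. access 43: HIT. Cache (LRU->MRU): [93 37 92 90 43]
  30. access 56: MISS, evict 93. Cache (LRU->MRU): [37 92 90 43 56]
  31. access 57: MISS, evict 37. Cache (LRU->MRU): [92 90 43 56 57]
  32. access 92: HIT. Cache (LRU->MRU): [90 43 56 57 92]
  33. access 57: HIT. Cache (LRU->MRU): [90 43 56 92 57]
  34. access 56: HIT. Cache (LRU->MRU): [90 43 92 57 56]
  35. access 90: HIT. Cache (LRU->MRU): [43 92 57 56 90]
  36. access 41: MISS, evict 43. Cache (LRU->MRU): [92 57 56 90 41]
  37. access 57: HIT. Cache (LRU->MRU): [92 56 90 41 57]
  38. access 57: HIT. Cache (LRU->MRU): [92 56 90 41 57]
  39. access 90: HIT. Cache (LRU->MRU): [92 56 41 57 90]
  40. access 83: MISS, evict 92. Cache (LRU->MRU): [56 41 57 90 83]
Total: 28 hits, 12 misses, 7 evictions

Answer: 41 56 57 83 90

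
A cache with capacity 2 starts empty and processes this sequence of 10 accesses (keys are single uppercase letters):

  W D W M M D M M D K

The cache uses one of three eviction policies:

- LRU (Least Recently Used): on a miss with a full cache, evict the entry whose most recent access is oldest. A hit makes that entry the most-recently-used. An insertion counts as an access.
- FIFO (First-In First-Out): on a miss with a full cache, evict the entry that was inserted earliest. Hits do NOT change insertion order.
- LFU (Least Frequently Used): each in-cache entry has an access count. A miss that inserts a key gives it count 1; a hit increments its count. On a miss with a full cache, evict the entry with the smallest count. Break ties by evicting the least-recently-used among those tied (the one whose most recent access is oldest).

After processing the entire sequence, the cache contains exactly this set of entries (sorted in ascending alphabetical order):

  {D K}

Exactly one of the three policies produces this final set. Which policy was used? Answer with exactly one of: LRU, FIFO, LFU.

Simulating under each policy and comparing final sets:
  LRU: final set = {D K} -> MATCHES target
  FIFO: final set = {K M} -> differs
  LFU: final set = {K M} -> differs
Only LRU produces the target set.

Answer: LRU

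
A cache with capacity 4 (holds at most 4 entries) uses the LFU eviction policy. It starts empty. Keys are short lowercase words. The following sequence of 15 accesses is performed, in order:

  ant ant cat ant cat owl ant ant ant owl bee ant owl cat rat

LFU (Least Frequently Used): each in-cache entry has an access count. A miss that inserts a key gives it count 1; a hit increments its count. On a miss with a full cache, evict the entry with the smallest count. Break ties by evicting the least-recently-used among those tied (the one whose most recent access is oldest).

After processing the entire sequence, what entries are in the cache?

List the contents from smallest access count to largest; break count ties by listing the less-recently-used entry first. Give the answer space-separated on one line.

Answer: rat owl cat ant

Derivation:
LFU simulation (capacity=4):
  1. access ant: MISS. Cache: [ant(c=1)]
  2. access ant: HIT, count now 2. Cache: [ant(c=2)]
  3. access cat: MISS. Cache: [cat(c=1) ant(c=2)]
  4. access ant: HIT, count now 3. Cache: [cat(c=1) ant(c=3)]
  5. access cat: HIT, count now 2. Cache: [cat(c=2) ant(c=3)]
  6. access owl: MISS. Cache: [owl(c=1) cat(c=2) ant(c=3)]
  7. access ant: HIT, count now 4. Cache: [owl(c=1) cat(c=2) ant(c=4)]
  8. access ant: HIT, count now 5. Cache: [owl(c=1) cat(c=2) ant(c=5)]
  9. access ant: HIT, count now 6. Cache: [owl(c=1) cat(c=2) ant(c=6)]
  10. access owl: HIT, count now 2. Cache: [cat(c=2) owl(c=2) ant(c=6)]
  11. access bee: MISS. Cache: [bee(c=1) cat(c=2) owl(c=2) ant(c=6)]
  12. access ant: HIT, count now 7. Cache: [bee(c=1) cat(c=2) owl(c=2) ant(c=7)]
  13. access owl: HIT, count now 3. Cache: [bee(c=1) cat(c=2) owl(c=3) ant(c=7)]
  14. access cat: HIT, count now 3. Cache: [bee(c=1) owl(c=3) cat(c=3) ant(c=7)]
  15. access rat: MISS, evict bee(c=1). Cache: [rat(c=1) owl(c=3) cat(c=3) ant(c=7)]
Total: 10 hits, 5 misses, 1 evictions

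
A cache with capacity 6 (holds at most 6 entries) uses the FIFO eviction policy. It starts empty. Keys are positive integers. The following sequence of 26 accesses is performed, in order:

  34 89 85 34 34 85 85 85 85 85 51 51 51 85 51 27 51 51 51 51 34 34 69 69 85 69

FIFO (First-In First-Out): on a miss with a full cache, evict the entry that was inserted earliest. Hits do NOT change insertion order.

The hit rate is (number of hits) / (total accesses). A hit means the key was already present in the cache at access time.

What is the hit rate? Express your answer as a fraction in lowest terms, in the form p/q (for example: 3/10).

FIFO simulation (capacity=6):
  1. access 34: MISS. Cache (old->new): [34]
  2. access 89: MISS. Cache (old->new): [34 89]
  3. access 85: MISS. Cache (old->new): [34 89 85]
  4. access 34: HIT. Cache (old->new): [34 89 85]
  5. access 34: HIT. Cache (old->new): [34 89 85]
  6. access 85: HIT. Cache (old->new): [34 89 85]
  7. access 85: HIT. Cache (old->new): [34 89 85]
  8. access 85: HIT. Cache (old->new): [34 89 85]
  9. access 85: HIT. Cache (old->new): [34 89 85]
  10. access 85: HIT. Cache (old->new): [34 89 85]
  11. access 51: MISS. Cache (old->new): [34 89 85 51]
  12. access 51: HIT. Cache (old->new): [34 89 85 51]
  13. access 51: HIT. Cache (old->new): [34 89 85 51]
  14. access 85: HIT. Cache (old->new): [34 89 85 51]
  15. access 51: HIT. Cache (old->new): [34 89 85 51]
  16. access 27: MISS. Cache (old->new): [34 89 85 51 27]
  17. access 51: HIT. Cache (old->new): [34 89 85 51 27]
  18. access 51: HIT. Cache (old->new): [34 89 85 51 27]
  19. access 51: HIT. Cache (old->new): [34 89 85 51 27]
  20. access 51: HIT. Cache (old->new): [34 89 85 51 27]
  21. access 34: HIT. Cache (old->new): [34 89 85 51 27]
  22. access 34: HIT. Cache (old->new): [34 89 85 51 27]
  23. access 69: MISS. Cache (old->new): [34 89 85 51 27 69]
  24. access 69: HIT. Cache (old->new): [34 89 85 51 27 69]
  25. access 85: HIT. Cache (old->new): [34 89 85 51 27 69]
  26. access 69: HIT. Cache (old->new): [34 89 85 51 27 69]
Total: 20 hits, 6 misses, 0 evictions

Hit rate = 20/26 = 10/13

Answer: 10/13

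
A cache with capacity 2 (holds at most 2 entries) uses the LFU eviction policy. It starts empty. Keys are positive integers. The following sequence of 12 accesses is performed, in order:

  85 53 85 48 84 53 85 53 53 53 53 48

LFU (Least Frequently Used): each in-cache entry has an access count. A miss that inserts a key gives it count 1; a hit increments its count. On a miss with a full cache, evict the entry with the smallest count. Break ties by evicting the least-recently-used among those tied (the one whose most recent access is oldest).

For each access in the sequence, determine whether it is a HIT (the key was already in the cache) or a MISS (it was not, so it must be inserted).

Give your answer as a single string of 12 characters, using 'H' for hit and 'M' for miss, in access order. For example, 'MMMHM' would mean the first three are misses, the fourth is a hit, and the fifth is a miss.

LFU simulation (capacity=2):
  1. access 85: MISS. Cache: [85(c=1)]
  2. access 53: MISS. Cache: [85(c=1) 53(c=1)]
  3. access 85: HIT, count now 2. Cache: [53(c=1) 85(c=2)]
  4. access 48: MISS, evict 53(c=1). Cache: [48(c=1) 85(c=2)]
  5. access 84: MISS, evict 48(c=1). Cache: [84(c=1) 85(c=2)]
  6. access 53: MISS, evict 84(c=1). Cache: [53(c=1) 85(c=2)]
  7. access 85: HIT, count now 3. Cache: [53(c=1) 85(c=3)]
  8. access 53: HIT, count now 2. Cache: [53(c=2) 85(c=3)]
  9. access 53: HIT, count now 3. Cache: [85(c=3) 53(c=3)]
  10. access 53: HIT, count now 4. Cache: [85(c=3) 53(c=4)]
  11. access 53: HIT, count now 5. Cache: [85(c=3) 53(c=5)]
  12. access 48: MISS, evict 85(c=3). Cache: [48(c=1) 53(c=5)]
Total: 6 hits, 6 misses, 4 evictions

Answer: MMHMMMHHHHHM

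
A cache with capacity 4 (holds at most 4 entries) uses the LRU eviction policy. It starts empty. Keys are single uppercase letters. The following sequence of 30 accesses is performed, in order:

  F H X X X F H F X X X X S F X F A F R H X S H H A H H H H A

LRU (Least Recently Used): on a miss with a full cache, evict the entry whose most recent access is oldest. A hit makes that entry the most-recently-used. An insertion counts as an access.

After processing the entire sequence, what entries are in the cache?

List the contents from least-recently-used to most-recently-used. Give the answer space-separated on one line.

Answer: X S H A

Derivation:
LRU simulation (capacity=4):
  1. access F: MISS. Cache (LRU->MRU): [F]
  2. access H: MISS. Cache (LRU->MRU): [F H]
  3. access X: MISS. Cache (LRU->MRU): [F H X]
  4. access X: HIT. Cache (LRU->MRU): [F H X]
  5. access X: HIT. Cache (LRU->MRU): [F H X]
  6. access F: HIT. Cache (LRU->MRU): [H X F]
  7. access H: HIT. Cache (LRU->MRU): [X F H]
  8. access F: HIT. Cache (LRU->MRU): [X H F]
  9. access X: HIT. Cache (LRU->MRU): [H F X]
  10. access X: HIT. Cache (LRU->MRU): [H F X]
  11. access X: HIT. Cache (LRU->MRU): [H F X]
  12. access X: HIT. Cache (LRU->MRU): [H F X]
  13. access S: MISS. Cache (LRU->MRU): [H F X S]
  14. access F: HIT. Cache (LRU->MRU): [H X S F]
  15. access X: HIT. Cache (LRU->MRU): [H S F X]
  16. access F: HIT. Cache (LRU->MRU): [H S X F]
  17. access A: MISS, evict H. Cache (LRU->MRU): [S X F A]
  18. access F: HIT. Cache (LRU->MRU): [S X A F]
  19. access R: MISS, evict S. Cache (LRU->MRU): [X A F R]
  20. access H: MISS, evict X. Cache (LRU->MRU): [A F R H]
  21. access X: MISS, evict A. Cache (LRU->MRU): [F R H X]
  22. access S: MISS, evict F. Cache (LRU->MRU): [R H X S]
  23. access H: HIT. Cache (LRU->MRU): [R X S H]
  24. access H: HIT. Cache (LRU->MRU): [R X S H]
  25. access A: MISS, evict R. Cache (LRU->MRU): [X S H A]
  26. access H: HIT. Cache (LRU->MRU): [X S A H]
  27. access H: HIT. Cache (LRU->MRU): [X S A H]
  28. access H: HIT. Cache (LRU->MRU): [X S A H]
  29. access H: HIT. Cache (LRU->MRU): [X S A H]
  30. access A: HIT. Cache (LRU->MRU): [X S H A]
Total: 20 hits, 10 misses, 6 evictions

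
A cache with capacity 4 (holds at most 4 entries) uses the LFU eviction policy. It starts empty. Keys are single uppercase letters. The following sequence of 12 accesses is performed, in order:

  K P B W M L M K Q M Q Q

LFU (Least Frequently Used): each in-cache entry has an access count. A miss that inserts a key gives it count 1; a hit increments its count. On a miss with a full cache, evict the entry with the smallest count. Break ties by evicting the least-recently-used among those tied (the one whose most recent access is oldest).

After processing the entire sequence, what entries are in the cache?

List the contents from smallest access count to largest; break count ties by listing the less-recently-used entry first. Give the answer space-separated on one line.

LFU simulation (capacity=4):
  1. access K: MISS. Cache: [K(c=1)]
  2. access P: MISS. Cache: [K(c=1) P(c=1)]
  3. access B: MISS. Cache: [K(c=1) P(c=1) B(c=1)]
  4. access W: MISS. Cache: [K(c=1) P(c=1) B(c=1) W(c=1)]
  5. access M: MISS, evict K(c=1). Cache: [P(c=1) B(c=1) W(c=1) M(c=1)]
  6. access L: MISS, evict P(c=1). Cache: [B(c=1) W(c=1) M(c=1) L(c=1)]
  7. access M: HIT, count now 2. Cache: [B(c=1) W(c=1) L(c=1) M(c=2)]
  8. access K: MISS, evict B(c=1). Cache: [W(c=1) L(c=1) K(c=1) M(c=2)]
  9. access Q: MISS, evict W(c=1). Cache: [L(c=1) K(c=1) Q(c=1) M(c=2)]
  10. access M: HIT, count now 3. Cache: [L(c=1) K(c=1) Q(c=1) M(c=3)]
  11. access Q: HIT, count now 2. Cache: [L(c=1) K(c=1) Q(c=2) M(c=3)]
  12. access Q: HIT, count now 3. Cache: [L(c=1) K(c=1) M(c=3) Q(c=3)]
Total: 4 hits, 8 misses, 4 evictions

Answer: L K M Q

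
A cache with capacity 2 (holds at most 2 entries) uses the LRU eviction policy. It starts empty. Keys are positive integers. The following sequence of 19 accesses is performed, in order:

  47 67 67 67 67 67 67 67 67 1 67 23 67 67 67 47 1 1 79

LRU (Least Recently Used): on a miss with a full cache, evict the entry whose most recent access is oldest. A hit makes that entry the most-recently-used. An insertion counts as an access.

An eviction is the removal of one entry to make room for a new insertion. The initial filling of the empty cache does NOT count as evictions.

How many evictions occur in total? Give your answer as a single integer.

Answer: 5

Derivation:
LRU simulation (capacity=2):
  1. access 47: MISS. Cache (LRU->MRU): [47]
  2. access 67: MISS. Cache (LRU->MRU): [47 67]
  3. access 67: HIT. Cache (LRU->MRU): [47 67]
  4. access 67: HIT. Cache (LRU->MRU): [47 67]
  5. access 67: HIT. Cache (LRU->MRU): [47 67]
  6. access 67: HIT. Cache (LRU->MRU): [47 67]
  7. access 67: HIT. Cache (LRU->MRU): [47 67]
  8. access 67: HIT. Cache (LRU->MRU): [47 67]
  9. access 67: HIT. Cache (LRU->MRU): [47 67]
  10. access 1: MISS, evict 47. Cache (LRU->MRU): [67 1]
  11. access 67: HIT. Cache (LRU->MRU): [1 67]
  12. access 23: MISS, evict 1. Cache (LRU->MRU): [67 23]
  13. access 67: HIT. Cache (LRU->MRU): [23 67]
  14. access 67: HIT. Cache (LRU->MRU): [23 67]
  15. access 67: HIT. Cache (LRU->MRU): [23 67]
  16. access 47: MISS, evict 23. Cache (LRU->MRU): [67 47]
  17. access 1: MISS, evict 67. Cache (LRU->MRU): [47 1]
  18. access 1: HIT. Cache (LRU->MRU): [47 1]
  19. access 79: MISS, evict 47. Cache (LRU->MRU): [1 79]
Total: 12 hits, 7 misses, 5 evictions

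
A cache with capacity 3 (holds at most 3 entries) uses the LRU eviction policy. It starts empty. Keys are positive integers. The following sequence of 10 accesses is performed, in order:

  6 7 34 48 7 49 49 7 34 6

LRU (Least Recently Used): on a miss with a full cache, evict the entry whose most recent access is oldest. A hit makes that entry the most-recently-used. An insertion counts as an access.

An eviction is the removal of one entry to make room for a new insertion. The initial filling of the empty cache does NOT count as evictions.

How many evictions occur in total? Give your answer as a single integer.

LRU simulation (capacity=3):
  1. access 6: MISS. Cache (LRU->MRU): [6]
  2. access 7: MISS. Cache (LRU->MRU): [6 7]
  3. access 34: MISS. Cache (LRU->MRU): [6 7 34]
  4. access 48: MISS, evict 6. Cache (LRU->MRU): [7 34 48]
  5. access 7: HIT. Cache (LRU->MRU): [34 48 7]
  6. access 49: MISS, evict 34. Cache (LRU->MRU): [48 7 49]
  7. access 49: HIT. Cache (LRU->MRU): [48 7 49]
  8. access 7: HIT. Cache (LRU->MRU): [48 49 7]
  9. access 34: MISS, evict 48. Cache (LRU->MRU): [49 7 34]
  10. access 6: MISS, evict 49. Cache (LRU->MRU): [7 34 6]
Total: 3 hits, 7 misses, 4 evictions

Answer: 4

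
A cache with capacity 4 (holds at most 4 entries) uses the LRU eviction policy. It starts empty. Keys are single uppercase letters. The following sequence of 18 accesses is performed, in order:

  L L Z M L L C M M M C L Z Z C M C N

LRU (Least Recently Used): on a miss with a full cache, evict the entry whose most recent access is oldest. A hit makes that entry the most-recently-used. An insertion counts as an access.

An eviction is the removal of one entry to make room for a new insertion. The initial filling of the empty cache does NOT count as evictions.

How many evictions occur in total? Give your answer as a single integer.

Answer: 1

Derivation:
LRU simulation (capacity=4):
  1. access L: MISS. Cache (LRU->MRU): [L]
  2. access L: HIT. Cache (LRU->MRU): [L]
  3. access Z: MISS. Cache (LRU->MRU): [L Z]
  4. access M: MISS. Cache (LRU->MRU): [L Z M]
  5. access L: HIT. Cache (LRU->MRU): [Z M L]
  6. access L: HIT. Cache (LRU->MRU): [Z M L]
  7. access C: MISS. Cache (LRU->MRU): [Z M L C]
  8. access M: HIT. Cache (LRU->MRU): [Z L C M]
  9. access M: HIT. Cache (LRU->MRU): [Z L C M]
  10. access M: HIT. Cache (LRU->MRU): [Z L C M]
  11. access C: HIT. Cache (LRU->MRU): [Z L M C]
  12. access L: HIT. Cache (LRU->MRU): [Z M C L]
  13. access Z: HIT. Cache (LRU->MRU): [M C L Z]
  14. access Z: HIT. Cache (LRU->MRU): [M C L Z]
  15. access C: HIT. Cache (LRU->MRU): [M L Z C]
  16. access M: HIT. Cache (LRU->MRU): [L Z C M]
  17. access C: HIT. Cache (LRU->MRU): [L Z M C]
  18. access N: MISS, evict L. Cache (LRU->MRU): [Z M C N]
Total: 13 hits, 5 misses, 1 evictions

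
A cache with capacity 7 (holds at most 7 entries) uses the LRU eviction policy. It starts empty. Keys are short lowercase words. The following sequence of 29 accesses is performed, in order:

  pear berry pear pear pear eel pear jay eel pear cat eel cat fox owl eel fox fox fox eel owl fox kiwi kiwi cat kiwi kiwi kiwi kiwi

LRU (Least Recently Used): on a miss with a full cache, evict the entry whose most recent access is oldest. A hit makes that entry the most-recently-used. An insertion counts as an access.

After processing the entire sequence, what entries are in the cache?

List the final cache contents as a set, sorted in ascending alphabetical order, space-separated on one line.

Answer: cat eel fox jay kiwi owl pear

Derivation:
LRU simulation (capacity=7):
  1. access pear: MISS. Cache (LRU->MRU): [pear]
  2. access berry: MISS. Cache (LRU->MRU): [pear berry]
  3. access pear: HIT. Cache (LRU->MRU): [berry pear]
  4. access pear: HIT. Cache (LRU->MRU): [berry pear]
  5. access pear: HIT. Cache (LRU->MRU): [berry pear]
  6. access eel: MISS. Cache (LRU->MRU): [berry pear eel]
  7. access pear: HIT. Cache (LRU->MRU): [berry eel pear]
  8. access jay: MISS. Cache (LRU->MRU): [berry eel pear jay]
  9. access eel: HIT. Cache (LRU->MRU): [berry pear jay eel]
  10. access pear: HIT. Cache (LRU->MRU): [berry jay eel pear]
  11. access cat: MISS. Cache (LRU->MRU): [berry jay eel pear cat]
  12. access eel: HIT. Cache (LRU->MRU): [berry jay pear cat eel]
  13. access cat: HIT. Cache (LRU->MRU): [berry jay pear eel cat]
  14. access fox: MISS. Cache (LRU->MRU): [berry jay pear eel cat fox]
  15. access owl: MISS. Cache (LRU->MRU): [berry jay pear eel cat fox owl]
  16. access eel: HIT. Cache (LRU->MRU): [berry jay pear cat fox owl eel]
  17. access fox: HIT. Cache (LRU->MRU): [berry jay pear cat owl eel fox]
  18. access fox: HIT. Cache (LRU->MRU): [berry jay pear cat owl eel fox]
  19. access fox: HIT. Cache (LRU->MRU): [berry jay pear cat owl eel fox]
  20. access eel: HIT. Cache (LRU->MRU): [berry jay pear cat owl fox eel]
  21. access owl: HIT. Cache (LRU->MRU): [berry jay pear cat fox eel owl]
  22. access fox: HIT. Cache (LRU->MRU): [berry jay pear cat eel owl fox]
  23. access kiwi: MISS, evict berry. Cache (LRU->MRU): [jay pear cat eel owl fox kiwi]
  24. access kiwi: HIT. Cache (LRU->MRU): [jay pear cat eel owl fox kiwi]
  25. access cat: HIT. Cache (LRU->MRU): [jay pear eel owl fox kiwi cat]
  26. access kiwi: HIT. Cache (LRU->MRU): [jay pear eel owl fox cat kiwi]
  27. access kiwi: HIT. Cache (LRU->MRU): [jay pear eel owl fox cat kiwi]
  28. access kiwi: HIT. Cache (LRU->MRU): [jay pear eel owl fox cat kiwi]
  29. access kiwi: HIT. Cache (LRU->MRU): [jay pear eel owl fox cat kiwi]
Total: 21 hits, 8 misses, 1 evictions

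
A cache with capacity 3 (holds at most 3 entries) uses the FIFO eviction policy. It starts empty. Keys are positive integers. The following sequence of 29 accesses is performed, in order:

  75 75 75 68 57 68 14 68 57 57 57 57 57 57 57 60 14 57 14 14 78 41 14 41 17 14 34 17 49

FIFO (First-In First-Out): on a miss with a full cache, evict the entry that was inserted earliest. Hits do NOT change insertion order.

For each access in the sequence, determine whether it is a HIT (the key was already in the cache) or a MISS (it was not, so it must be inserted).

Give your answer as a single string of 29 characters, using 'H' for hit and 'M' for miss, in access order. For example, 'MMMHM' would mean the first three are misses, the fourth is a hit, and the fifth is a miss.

Answer: MHHMMHMHHHHHHHHMHHHHMMMHMHMHM

Derivation:
FIFO simulation (capacity=3):
  1. access 75: MISS. Cache (old->new): [75]
  2. access 75: HIT. Cache (old->new): [75]
  3. access 75: HIT. Cache (old->new): [75]
  4. access 68: MISS. Cache (old->new): [75 68]
  5. access 57: MISS. Cache (old->new): [75 68 57]
  6. access 68: HIT. Cache (old->new): [75 68 57]
  7. access 14: MISS, evict 75. Cache (old->new): [68 57 14]
  8. access 68: HIT. Cache (old->new): [68 57 14]
  9. access 57: HIT. Cache (old->new): [68 57 14]
  10. access 57: HIT. Cache (old->new): [68 57 14]
  11. access 57: HIT. Cache (old->new): [68 57 14]
  12. access 57: HIT. Cache (old->new): [68 57 14]
  13. access 57: HIT. Cache (old->new): [68 57 14]
  14. access 57: HIT. Cache (old->new): [68 57 14]
  15. access 57: HIT. Cache (old->new): [68 57 14]
  16. access 60: MISS, evict 68. Cache (old->new): [57 14 60]
  17. access 14: HIT. Cache (old->new): [57 14 60]
  18. access 57: HIT. Cache (old->new): [57 14 60]
  19. access 14: HIT. Cache (old->new): [57 14 60]
  20. access 14: HIT. Cache (old->new): [57 14 60]
  21. access 78: MISS, evict 57. Cache (old->new): [14 60 78]
  22. access 41: MISS, evict 14. Cache (old->new): [60 78 41]
  23. access 14: MISS, evict 60. Cache (old->new): [78 41 14]
  24. access 41: HIT. Cache (old->new): [78 41 14]
  25. access 17: MISS, evict 78. Cache (old->new): [41 14 17]
  26. access 14: HIT. Cache (old->new): [41 14 17]
  27. access 34: MISS, evict 41. Cache (old->new): [14 17 34]
  28. access 17: HIT. Cache (old->new): [14 17 34]
  29. access 49: MISS, evict 14. Cache (old->new): [17 34 49]
Total: 18 hits, 11 misses, 8 evictions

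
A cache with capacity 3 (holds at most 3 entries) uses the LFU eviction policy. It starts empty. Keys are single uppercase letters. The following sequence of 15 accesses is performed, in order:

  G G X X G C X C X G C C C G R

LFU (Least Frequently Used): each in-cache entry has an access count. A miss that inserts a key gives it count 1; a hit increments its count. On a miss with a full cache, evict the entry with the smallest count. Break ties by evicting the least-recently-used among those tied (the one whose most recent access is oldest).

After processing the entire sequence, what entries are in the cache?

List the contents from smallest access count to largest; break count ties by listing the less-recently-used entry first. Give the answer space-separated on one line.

Answer: R C G

Derivation:
LFU simulation (capacity=3):
  1. access G: MISS. Cache: [G(c=1)]
  2. access G: HIT, count now 2. Cache: [G(c=2)]
  3. access X: MISS. Cache: [X(c=1) G(c=2)]
  4. access X: HIT, count now 2. Cache: [G(c=2) X(c=2)]
  5. access G: HIT, count now 3. Cache: [X(c=2) G(c=3)]
  6. access C: MISS. Cache: [C(c=1) X(c=2) G(c=3)]
  7. access X: HIT, count now 3. Cache: [C(c=1) G(c=3) X(c=3)]
  8. access C: HIT, count now 2. Cache: [C(c=2) G(c=3) X(c=3)]
  9. access X: HIT, count now 4. Cache: [C(c=2) G(c=3) X(c=4)]
  10. access G: HIT, count now 4. Cache: [C(c=2) X(c=4) G(c=4)]
  11. access C: HIT, count now 3. Cache: [C(c=3) X(c=4) G(c=4)]
  12. access C: HIT, count now 4. Cache: [X(c=4) G(c=4) C(c=4)]
  13. access C: HIT, count now 5. Cache: [X(c=4) G(c=4) C(c=5)]
  14. access G: HIT, count now 5. Cache: [X(c=4) C(c=5) G(c=5)]
  15. access R: MISS, evict X(c=4). Cache: [R(c=1) C(c=5) G(c=5)]
Total: 11 hits, 4 misses, 1 evictions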